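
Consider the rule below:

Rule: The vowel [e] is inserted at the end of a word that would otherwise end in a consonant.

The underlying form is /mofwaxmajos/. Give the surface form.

the form ends in the consonant /s/, so [e] is inserted word-finally.
Surface form: [mofwaxmajose].

mofwaxmajose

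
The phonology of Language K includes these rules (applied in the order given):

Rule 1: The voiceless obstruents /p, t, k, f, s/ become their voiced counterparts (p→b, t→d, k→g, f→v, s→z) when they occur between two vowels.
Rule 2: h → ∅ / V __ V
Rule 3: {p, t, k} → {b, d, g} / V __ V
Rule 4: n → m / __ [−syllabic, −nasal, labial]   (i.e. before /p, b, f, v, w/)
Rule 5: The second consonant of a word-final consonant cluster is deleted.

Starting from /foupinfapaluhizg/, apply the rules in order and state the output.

foubimfabaluiz

Rule 1 (intervocalic voicing): /p/ is a voiceless obstruent between vowels /u/ and /i/, so it voices to [b]. /p/ is a voiceless obstruent between vowels /a/ and /a/, so it voices to [b]. /foupinfapaluhizg/ → foubinfabaluhizg.
Rule 2 (intervocalic h-deletion): /h/ occurs between vowels /u/ and /i/, so it deletes. /foubinfabaluhizg/ → foubinfabaluizg.
Rule 3 (intervocalic voicing): no segment meets the environment; /foubinfabaluizg/ is unchanged.
Rule 4 (nasal place assimilation): /n/ precedes the labial consonant /f/, so it assimilates in place to [m]. /foubinfabaluizg/ → foubimfabaluizg.
Rule 5 (final cluster simplification): /g/ is the second consonant of a word-final cluster /zg/, so it deletes. /foubimfabaluizg/ → foubimfabaluiz.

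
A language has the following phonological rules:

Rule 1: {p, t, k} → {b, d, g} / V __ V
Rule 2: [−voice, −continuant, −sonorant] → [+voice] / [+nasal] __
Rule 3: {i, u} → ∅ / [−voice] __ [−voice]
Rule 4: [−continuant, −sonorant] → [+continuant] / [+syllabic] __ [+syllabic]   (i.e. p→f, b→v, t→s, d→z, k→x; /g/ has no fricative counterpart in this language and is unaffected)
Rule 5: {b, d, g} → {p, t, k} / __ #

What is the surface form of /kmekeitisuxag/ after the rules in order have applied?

kmegeizisxak

Rule 1 (intervocalic voicing): /k/ is a voiceless stop between vowels /e/ and /e/, so it voices to [g]. /t/ is a voiceless stop between vowels /i/ and /i/, so it voices to [d]. /kmekeitisuxag/ → kmegeidisuxag.
Rule 2 (post-nasal voicing): no segment meets the environment; /kmegeidisuxag/ is unchanged.
Rule 3 (high vowel syncope): /u/ is a high vowel flanked by voiceless consonants /s/ and /x/, so it deletes. /kmegeidisuxag/ → kmegeidisxag.
Rule 4 (intervocalic spirantization): /d/ is a stop between vowels /i/ and /i/, so it spirantizes to the fricative [z]. /kmegeidisxag/ → kmegeizisxag.
Rule 5 (final devoicing): /g/ is a voiced stop in word-final position, so it devoices to [k]. /kmegeizisxag/ → kmegeizisxak.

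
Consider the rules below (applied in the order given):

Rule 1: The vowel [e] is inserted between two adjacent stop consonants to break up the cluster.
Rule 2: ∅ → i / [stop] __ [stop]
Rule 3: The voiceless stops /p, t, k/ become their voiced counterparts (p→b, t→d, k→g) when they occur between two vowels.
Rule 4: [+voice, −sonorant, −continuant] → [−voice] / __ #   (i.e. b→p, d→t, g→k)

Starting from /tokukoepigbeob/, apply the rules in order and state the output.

togugoebigebeop

Rule 1 (stop-cluster e-epenthesis): /g/ and /b/ form a stop–stop cluster, so [e] is inserted between them. /tokukoepigbeob/ → tokukoepigebeob.
Rule 2 (stop-cluster i-epenthesis): no segment meets the environment; /tokukoepigebeob/ is unchanged.
Rule 3 (intervocalic voicing): /k/ is a voiceless stop between vowels /o/ and /u/, so it voices to [g]. /k/ is a voiceless stop between vowels /u/ and /o/, so it voices to [g]. /p/ is a voiceless stop between vowels /e/ and /i/, so it voices to [b]. /tokukoepigebeob/ → togugoebigebeob.
Rule 4 (final devoicing): /b/ is a voiced stop in word-final position, so it devoices to [p]. /togugoebigebeob/ → togugoebigebeop.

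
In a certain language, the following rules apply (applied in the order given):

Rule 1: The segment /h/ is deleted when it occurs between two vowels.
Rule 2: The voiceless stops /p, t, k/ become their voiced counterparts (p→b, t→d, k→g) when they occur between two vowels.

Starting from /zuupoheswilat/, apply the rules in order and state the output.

Rule 1 (intervocalic h-deletion): /h/ occurs between vowels /o/ and /e/, so it deletes. /zuupoheswilat/ → zuupoeswilat.
Rule 2 (intervocalic voicing): /p/ is a voiceless stop between vowels /u/ and /o/, so it voices to [b]. /zuupoeswilat/ → zuuboeswilat.

zuuboeswilat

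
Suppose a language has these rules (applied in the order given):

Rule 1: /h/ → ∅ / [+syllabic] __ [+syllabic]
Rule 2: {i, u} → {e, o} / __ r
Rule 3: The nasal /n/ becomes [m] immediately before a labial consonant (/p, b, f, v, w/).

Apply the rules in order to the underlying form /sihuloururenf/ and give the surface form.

siuloororemf

Rule 1 (intervocalic h-deletion): /h/ occurs between vowels /i/ and /u/, so it deletes. /sihuloururenf/ → siuloururenf.
Rule 2 (pre-rhotic lowering): /u/ is a high vowel immediately before /r/, so it lowers to [o]. /u/ is a high vowel immediately before /r/, so it lowers to [o]. /siuloururenf/ → siuloororenf.
Rule 3 (nasal place assimilation): /n/ precedes the labial consonant /f/, so it assimilates in place to [m]. /siuloororenf/ → siuloororemf.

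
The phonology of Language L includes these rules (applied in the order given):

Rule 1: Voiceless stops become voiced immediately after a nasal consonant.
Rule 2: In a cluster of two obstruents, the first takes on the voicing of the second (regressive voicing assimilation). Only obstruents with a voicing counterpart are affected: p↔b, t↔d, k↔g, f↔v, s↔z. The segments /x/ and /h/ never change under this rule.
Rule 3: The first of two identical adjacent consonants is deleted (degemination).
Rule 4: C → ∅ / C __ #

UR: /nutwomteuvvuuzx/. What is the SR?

nutwomdeuvuus

Rule 1 (post-nasal voicing): /t/ is a voiceless stop immediately after the nasal /m/, so it voices to [d]. /nutwomteuvvuuzx/ → nutwomdeuvvuuzx.
Rule 2 (regressive voicing assimilation): /z/ precedes the voiceless obstruent /x/, so it devoices to [s] by assimilation. /nutwomdeuvvuuzx/ → nutwomdeuvvuusx.
Rule 3 (degemination): /vv/ is a geminate; the first /v/ deletes. /nutwomdeuvvuusx/ → nutwomdeuvuusx.
Rule 4 (final cluster simplification): /x/ is the second consonant of a word-final cluster /sx/, so it deletes. /nutwomdeuvuusx/ → nutwomdeuvuus.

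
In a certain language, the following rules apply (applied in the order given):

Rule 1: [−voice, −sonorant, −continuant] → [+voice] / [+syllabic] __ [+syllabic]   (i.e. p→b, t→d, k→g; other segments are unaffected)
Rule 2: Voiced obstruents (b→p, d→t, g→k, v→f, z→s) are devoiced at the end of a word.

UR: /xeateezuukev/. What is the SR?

Rule 1 (intervocalic voicing): /t/ is a voiceless stop between vowels /a/ and /e/, so it voices to [d]. /k/ is a voiceless stop between vowels /u/ and /e/, so it voices to [g]. /xeateezuukev/ → xeadeezuugev.
Rule 2 (final devoicing): /v/ is a voiced obstruent in word-final position, so it devoices to [f]. /xeadeezuugev/ → xeadeezuugef.

xeadeezuugef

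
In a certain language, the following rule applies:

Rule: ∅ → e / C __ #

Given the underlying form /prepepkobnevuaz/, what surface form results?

the form ends in the consonant /z/, so [e] is inserted word-finally.
Surface form: [prepepkobnevuaze].

prepepkobnevuaze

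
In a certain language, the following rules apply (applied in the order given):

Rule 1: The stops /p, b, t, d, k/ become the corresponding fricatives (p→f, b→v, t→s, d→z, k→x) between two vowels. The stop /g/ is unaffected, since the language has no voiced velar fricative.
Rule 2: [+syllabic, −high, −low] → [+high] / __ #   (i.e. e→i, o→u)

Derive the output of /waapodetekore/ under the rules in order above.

Rule 1 (intervocalic spirantization): /p/ is a stop between vowels /a/ and /o/, so it spirantizes to the fricative [f]. /d/ is a stop between vowels /o/ and /e/, so it spirantizes to the fricative [z]. /t/ is a stop between vowels /e/ and /e/, so it spirantizes to the fricative [s]. /k/ is a stop between vowels /e/ and /o/, so it spirantizes to the fricative [x]. /waapodetekore/ → waafozesexore.
Rule 2 (final vowel raising): /e/ is a mid vowel in word-final position, so it raises to [i]. /waafozesexore/ → waafozesexori.

waafozesexori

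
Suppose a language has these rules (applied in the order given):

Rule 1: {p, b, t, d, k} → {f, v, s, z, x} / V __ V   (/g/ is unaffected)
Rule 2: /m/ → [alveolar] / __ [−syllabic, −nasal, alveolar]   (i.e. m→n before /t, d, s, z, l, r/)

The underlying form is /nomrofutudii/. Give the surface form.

nonrofusuzii

Rule 1 (intervocalic spirantization): /t/ is a stop between vowels /u/ and /u/, so it spirantizes to the fricative [s]. /d/ is a stop between vowels /u/ and /i/, so it spirantizes to the fricative [z]. /nomrofutudii/ → nomrofusuzii.
Rule 2 (nasal place assimilation): /m/ precedes the alveolar consonant /r/, so it assimilates in place to [n]. /nomrofusuzii/ → nonrofusuzii.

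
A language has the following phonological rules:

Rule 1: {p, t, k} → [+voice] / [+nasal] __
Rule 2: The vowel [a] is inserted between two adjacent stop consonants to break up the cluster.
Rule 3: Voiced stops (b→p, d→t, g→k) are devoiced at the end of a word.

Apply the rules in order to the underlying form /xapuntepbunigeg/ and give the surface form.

Rule 1 (post-nasal voicing): /t/ is a voiceless stop immediately after the nasal /n/, so it voices to [d]. /xapuntepbunigeg/ → xapundepbunigeg.
Rule 2 (stop-cluster a-epenthesis): /p/ and /b/ form a stop–stop cluster, so [a] is inserted between them. /xapundepbunigeg/ → xapundepabunigeg.
Rule 3 (final devoicing): /g/ is a voiced stop in word-final position, so it devoices to [k]. /xapundepabunigeg/ → xapundepabunigek.

xapundepabunigek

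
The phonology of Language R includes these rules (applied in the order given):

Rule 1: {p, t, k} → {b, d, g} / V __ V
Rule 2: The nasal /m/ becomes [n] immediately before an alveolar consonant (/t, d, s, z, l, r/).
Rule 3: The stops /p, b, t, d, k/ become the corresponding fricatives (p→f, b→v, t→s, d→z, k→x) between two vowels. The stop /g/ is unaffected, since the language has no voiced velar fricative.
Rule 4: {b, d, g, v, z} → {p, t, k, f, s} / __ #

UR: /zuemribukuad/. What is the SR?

Rule 1 (intervocalic voicing): /k/ is a voiceless stop between vowels /u/ and /u/, so it voices to [g]. /zuemribukuad/ → zuemribuguad.
Rule 2 (nasal place assimilation): /m/ precedes the alveolar consonant /r/, so it assimilates in place to [n]. /zuemribuguad/ → zuenribuguad.
Rule 3 (intervocalic spirantization): /b/ is a stop between vowels /i/ and /u/, so it spirantizes to the fricative [v]. /zuenribuguad/ → zuenrivuguad.
Rule 4 (final devoicing): /d/ is a voiced obstruent in word-final position, so it devoices to [t]. /zuenrivuguad/ → zuenrivuguat.

zuenrivuguat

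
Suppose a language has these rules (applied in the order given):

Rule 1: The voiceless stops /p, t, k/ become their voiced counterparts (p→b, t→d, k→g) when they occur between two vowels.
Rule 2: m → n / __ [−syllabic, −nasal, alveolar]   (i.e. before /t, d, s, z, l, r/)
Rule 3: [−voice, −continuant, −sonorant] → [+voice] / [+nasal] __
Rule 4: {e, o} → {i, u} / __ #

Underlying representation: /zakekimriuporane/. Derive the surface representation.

Rule 1 (intervocalic voicing): /k/ is a voiceless stop between vowels /a/ and /e/, so it voices to [g]. /k/ is a voiceless stop between vowels /e/ and /i/, so it voices to [g]. /p/ is a voiceless stop between vowels /u/ and /o/, so it voices to [b]. /zakekimriuporane/ → zagegimriuborane.
Rule 2 (nasal place assimilation): /m/ precedes the alveolar consonant /r/, so it assimilates in place to [n]. /zagegimriuborane/ → zageginriuborane.
Rule 3 (post-nasal voicing): no segment meets the environment; /zageginriuborane/ is unchanged.
Rule 4 (final vowel raising): /e/ is a mid vowel in word-final position, so it raises to [i]. /zageginriuborane/ → zageginriuborani.

zageginriuborani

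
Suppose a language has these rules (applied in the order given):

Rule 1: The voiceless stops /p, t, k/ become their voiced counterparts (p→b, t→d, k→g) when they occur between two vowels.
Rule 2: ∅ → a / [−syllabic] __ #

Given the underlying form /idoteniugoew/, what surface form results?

idodeniugoewa

Rule 1 (intervocalic voicing): /t/ is a voiceless stop between vowels /o/ and /e/, so it voices to [d]. /idoteniugoew/ → idodeniugoew.
Rule 2 (final a-epenthesis): the form ends in the consonant /w/, so [a] is inserted word-finally. /idodeniugoew/ → idodeniugoewa.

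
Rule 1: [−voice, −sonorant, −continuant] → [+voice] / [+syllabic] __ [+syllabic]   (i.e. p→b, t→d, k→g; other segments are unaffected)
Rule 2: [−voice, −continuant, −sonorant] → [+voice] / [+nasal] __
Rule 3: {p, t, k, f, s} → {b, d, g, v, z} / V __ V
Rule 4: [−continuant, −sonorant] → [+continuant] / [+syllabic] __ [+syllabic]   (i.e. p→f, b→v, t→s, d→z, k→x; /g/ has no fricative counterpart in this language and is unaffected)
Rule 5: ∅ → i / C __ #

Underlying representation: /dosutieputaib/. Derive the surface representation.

Rule 1 (intervocalic voicing): /t/ is a voiceless stop between vowels /u/ and /i/, so it voices to [d]. /p/ is a voiceless stop between vowels /e/ and /u/, so it voices to [b]. /t/ is a voiceless stop between vowels /u/ and /a/, so it voices to [d]. /dosutieputaib/ → dosudiebudaib.
Rule 2 (post-nasal voicing): no segment meets the environment; /dosudiebudaib/ is unchanged.
Rule 3 (intervocalic voicing): /s/ is a voiceless obstruent between vowels /o/ and /u/, so it voices to [z]. /dosudiebudaib/ → dozudiebudaib.
Rule 4 (intervocalic spirantization): /d/ is a stop between vowels /u/ and /i/, so it spirantizes to the fricative [z]. /b/ is a stop between vowels /e/ and /u/, so it spirantizes to the fricative [v]. /d/ is a stop between vowels /u/ and /a/, so it spirantizes to the fricative [z]. /dozudiebudaib/ → dozuzievuzaib.
Rule 5 (final i-epenthesis): the form ends in the consonant /b/, so [i] is inserted word-finally. /dozuzievuzaib/ → dozuzievuzaibi.

dozuzievuzaibi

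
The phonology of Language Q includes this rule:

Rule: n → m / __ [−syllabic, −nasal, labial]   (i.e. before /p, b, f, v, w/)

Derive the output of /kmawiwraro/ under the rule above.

No segment of /kmawiwraro/ meets the structural description of the rule, so the form surfaces unchanged.

kmawiwraro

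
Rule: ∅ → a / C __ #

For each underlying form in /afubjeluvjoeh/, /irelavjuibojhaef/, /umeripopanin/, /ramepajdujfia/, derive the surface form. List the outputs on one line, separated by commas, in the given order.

afubjeluvjoeha, irelavjuibojhaefa, umeripopanina, ramepajdujfia

/afubjeluvjoeh/: the form ends in the consonant /h/, so [a] is inserted word-finally. → [afubjeluvjoeha].
/irelavjuibojhaef/: the form ends in the consonant /f/, so [a] is inserted word-finally. → [irelavjuibojhaefa].
/umeripopanin/: the form ends in the consonant /n/, so [a] is inserted word-finally. → [umeripopanina].
/ramepajdujfia/: the rule's environment is not met; surfaces unchanged as [ramepajdujfia].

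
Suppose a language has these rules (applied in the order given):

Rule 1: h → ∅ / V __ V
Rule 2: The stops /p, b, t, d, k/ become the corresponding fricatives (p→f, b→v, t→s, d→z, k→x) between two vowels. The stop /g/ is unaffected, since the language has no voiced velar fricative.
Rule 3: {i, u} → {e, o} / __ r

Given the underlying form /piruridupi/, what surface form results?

perorizufi

Rule 1 (intervocalic h-deletion): no segment meets the environment; /piruridupi/ is unchanged.
Rule 2 (intervocalic spirantization): /d/ is a stop between vowels /i/ and /u/, so it spirantizes to the fricative [z]. /p/ is a stop between vowels /u/ and /i/, so it spirantizes to the fricative [f]. /piruridupi/ → pirurizufi.
Rule 3 (pre-rhotic lowering): /i/ is a high vowel immediately before /r/, so it lowers to [e]. /u/ is a high vowel immediately before /r/, so it lowers to [o]. /pirurizufi/ → perorizufi.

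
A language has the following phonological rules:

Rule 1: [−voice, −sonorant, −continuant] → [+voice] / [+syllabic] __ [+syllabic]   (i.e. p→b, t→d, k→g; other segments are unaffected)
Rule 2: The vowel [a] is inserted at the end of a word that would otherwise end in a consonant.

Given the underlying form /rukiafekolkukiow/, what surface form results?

rugiafegolkugiowa

Rule 1 (intervocalic voicing): /k/ is a voiceless stop between vowels /u/ and /i/, so it voices to [g]. /k/ is a voiceless stop between vowels /e/ and /o/, so it voices to [g]. /k/ is a voiceless stop between vowels /u/ and /i/, so it voices to [g]. /rukiafekolkukiow/ → rugiafegolkugiow.
Rule 2 (final a-epenthesis): the form ends in the consonant /w/, so [a] is inserted word-finally. /rugiafegolkugiow/ → rugiafegolkugiowa.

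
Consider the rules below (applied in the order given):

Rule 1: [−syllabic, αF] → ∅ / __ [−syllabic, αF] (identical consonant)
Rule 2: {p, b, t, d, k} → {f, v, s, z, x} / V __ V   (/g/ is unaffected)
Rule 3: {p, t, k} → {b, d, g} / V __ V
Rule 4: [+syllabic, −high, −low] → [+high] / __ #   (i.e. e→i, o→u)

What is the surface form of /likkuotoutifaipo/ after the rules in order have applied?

lixuosousifaifu

Rule 1 (degemination): /kk/ is a geminate; the first /k/ deletes. /likkuotoutifaipo/ → likuotoutifaipo.
Rule 2 (intervocalic spirantization): /k/ is a stop between vowels /i/ and /u/, so it spirantizes to the fricative [x]. /t/ is a stop between vowels /o/ and /o/, so it spirantizes to the fricative [s]. /t/ is a stop between vowels /u/ and /i/, so it spirantizes to the fricative [s]. /p/ is a stop between vowels /i/ and /o/, so it spirantizes to the fricative [f]. /likuotoutifaipo/ → lixuosousifaifo.
Rule 3 (intervocalic voicing): no segment meets the environment; /lixuosousifaifo/ is unchanged.
Rule 4 (final vowel raising): /o/ is a mid vowel in word-final position, so it raises to [u]. /lixuosousifaifo/ → lixuosousifaifu.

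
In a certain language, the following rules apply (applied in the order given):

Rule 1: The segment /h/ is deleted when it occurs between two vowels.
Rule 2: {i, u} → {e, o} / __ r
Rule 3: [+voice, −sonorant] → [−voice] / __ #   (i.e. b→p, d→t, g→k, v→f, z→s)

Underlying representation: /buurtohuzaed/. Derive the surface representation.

buortouzaet

Rule 1 (intervocalic h-deletion): /h/ occurs between vowels /o/ and /u/, so it deletes. /buurtohuzaed/ → buurtouzaed.
Rule 2 (pre-rhotic lowering): /u/ is a high vowel immediately before /r/, so it lowers to [o]. /buurtouzaed/ → buortouzaed.
Rule 3 (final devoicing): /d/ is a voiced obstruent in word-final position, so it devoices to [t]. /buortouzaed/ → buortouzaet.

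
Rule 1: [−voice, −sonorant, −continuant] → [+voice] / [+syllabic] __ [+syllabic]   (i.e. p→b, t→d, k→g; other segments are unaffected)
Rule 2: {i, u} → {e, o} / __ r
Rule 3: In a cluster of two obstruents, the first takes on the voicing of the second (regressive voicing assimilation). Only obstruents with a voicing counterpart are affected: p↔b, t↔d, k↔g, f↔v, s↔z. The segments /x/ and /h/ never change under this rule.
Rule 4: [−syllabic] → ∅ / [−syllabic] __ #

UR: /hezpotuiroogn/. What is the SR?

Rule 1 (intervocalic voicing): /t/ is a voiceless stop between vowels /o/ and /u/, so it voices to [d]. /hezpotuiroogn/ → hezpoduiroogn.
Rule 2 (pre-rhotic lowering): /i/ is a high vowel immediately before /r/, so it lowers to [e]. /hezpoduiroogn/ → hezpodueroogn.
Rule 3 (regressive voicing assimilation): /z/ precedes the voiceless obstruent /p/, so it devoices to [s] by assimilation. /hezpodueroogn/ → hespodueroogn.
Rule 4 (final cluster simplification): /n/ is the second consonant of a word-final cluster /gn/, so it deletes. /hespodueroogn/ → hespodueroog.

hespodueroog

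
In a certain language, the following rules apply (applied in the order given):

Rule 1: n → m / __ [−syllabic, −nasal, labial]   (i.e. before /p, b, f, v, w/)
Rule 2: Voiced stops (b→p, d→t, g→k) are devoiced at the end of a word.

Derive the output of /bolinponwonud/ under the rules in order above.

bolimpomwonut

Rule 1 (nasal place assimilation): /n/ precedes the labial consonant /p/, so it assimilates in place to [m]. /n/ precedes the labial consonant /w/, so it assimilates in place to [m]. /bolinponwonud/ → bolimpomwonud.
Rule 2 (final devoicing): /d/ is a voiced stop in word-final position, so it devoices to [t]. /bolimpomwonud/ → bolimpomwonut.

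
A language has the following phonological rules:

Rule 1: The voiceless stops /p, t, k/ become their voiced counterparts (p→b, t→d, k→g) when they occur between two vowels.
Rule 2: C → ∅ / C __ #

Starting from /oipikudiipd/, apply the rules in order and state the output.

Rule 1 (intervocalic voicing): /p/ is a voiceless stop between vowels /i/ and /i/, so it voices to [b]. /k/ is a voiceless stop between vowels /i/ and /u/, so it voices to [g]. /oipikudiipd/ → oibigudiipd.
Rule 2 (final cluster simplification): /d/ is the second consonant of a word-final cluster /pd/, so it deletes. /oibigudiipd/ → oibigudiip.

oibigudiip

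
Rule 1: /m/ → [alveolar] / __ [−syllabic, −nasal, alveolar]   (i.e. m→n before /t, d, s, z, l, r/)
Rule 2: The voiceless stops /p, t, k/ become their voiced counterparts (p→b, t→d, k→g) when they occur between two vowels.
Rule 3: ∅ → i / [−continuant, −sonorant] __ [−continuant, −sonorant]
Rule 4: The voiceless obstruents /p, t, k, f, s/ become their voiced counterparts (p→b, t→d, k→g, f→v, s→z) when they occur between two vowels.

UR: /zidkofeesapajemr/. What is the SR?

zidigoveezabajenr

Rule 1 (nasal place assimilation): /m/ precedes the alveolar consonant /r/, so it assimilates in place to [n]. /zidkofeesapajemr/ → zidkofeesapajenr.
Rule 2 (intervocalic voicing): /p/ is a voiceless stop between vowels /a/ and /a/, so it voices to [b]. /zidkofeesapajenr/ → zidkofeesabajenr.
Rule 3 (stop-cluster i-epenthesis): /d/ and /k/ form a stop–stop cluster, so [i] is inserted between them. /zidkofeesabajenr/ → zidikofeesabajenr.
Rule 4 (intervocalic voicing): /k/ is a voiceless obstruent between vowels /i/ and /o/, so it voices to [g]. /f/ is a voiceless obstruent between vowels /o/ and /e/, so it voices to [v]. /s/ is a voiceless obstruent between vowels /e/ and /a/, so it voices to [z]. /zidikofeesabajenr/ → zidigoveezabajenr.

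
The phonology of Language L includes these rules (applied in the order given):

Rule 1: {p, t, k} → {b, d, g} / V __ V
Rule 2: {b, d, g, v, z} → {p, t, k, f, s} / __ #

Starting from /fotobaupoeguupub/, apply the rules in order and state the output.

fodobauboeguubup

Rule 1 (intervocalic voicing): /t/ is a voiceless stop between vowels /o/ and /o/, so it voices to [d]. /p/ is a voiceless stop between vowels /u/ and /o/, so it voices to [b]. /p/ is a voiceless stop between vowels /u/ and /u/, so it voices to [b]. /fotobaupoeguupub/ → fodobauboeguubub.
Rule 2 (final devoicing): /b/ is a voiced obstruent in word-final position, so it devoices to [p]. /fodobauboeguubub/ → fodobauboeguubup.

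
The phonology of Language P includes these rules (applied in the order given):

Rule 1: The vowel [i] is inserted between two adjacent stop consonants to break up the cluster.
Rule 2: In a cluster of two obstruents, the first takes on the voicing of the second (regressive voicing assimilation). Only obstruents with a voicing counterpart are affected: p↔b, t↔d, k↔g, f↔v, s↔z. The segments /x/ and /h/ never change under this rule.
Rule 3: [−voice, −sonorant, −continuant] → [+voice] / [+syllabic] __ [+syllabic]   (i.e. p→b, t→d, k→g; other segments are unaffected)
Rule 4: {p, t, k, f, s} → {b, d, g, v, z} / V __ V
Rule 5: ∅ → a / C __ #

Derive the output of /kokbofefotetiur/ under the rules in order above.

Rule 1 (stop-cluster i-epenthesis): /k/ and /b/ form a stop–stop cluster, so [i] is inserted between them. /kokbofefotetiur/ → kokibofefotetiur.
Rule 2 (regressive voicing assimilation): no segment meets the environment; /kokibofefotetiur/ is unchanged.
Rule 3 (intervocalic voicing): /k/ is a voiceless stop between vowels /o/ and /i/, so it voices to [g]. /t/ is a voiceless stop between vowels /o/ and /e/, so it voices to [d]. /t/ is a voiceless stop between vowels /e/ and /i/, so it voices to [d]. /kokibofefotetiur/ → kogibofefodediur.
Rule 4 (intervocalic voicing): /f/ is a voiceless obstruent between vowels /o/ and /e/, so it voices to [v]. /f/ is a voiceless obstruent between vowels /e/ and /o/, so it voices to [v]. /kogibofefodediur/ → kogibovevodediur.
Rule 5 (final a-epenthesis): the form ends in the consonant /r/, so [a] is inserted word-finally. /kogibovevodediur/ → kogibovevodediura.

kogibovevodediura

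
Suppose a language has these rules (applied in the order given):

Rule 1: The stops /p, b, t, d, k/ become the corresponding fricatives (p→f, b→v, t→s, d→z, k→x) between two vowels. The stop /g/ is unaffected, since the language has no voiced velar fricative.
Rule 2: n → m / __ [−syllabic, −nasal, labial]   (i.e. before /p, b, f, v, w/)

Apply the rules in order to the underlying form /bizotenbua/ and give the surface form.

Rule 1 (intervocalic spirantization): /t/ is a stop between vowels /o/ and /e/, so it spirantizes to the fricative [s]. /bizotenbua/ → bizosenbua.
Rule 2 (nasal place assimilation): /n/ precedes the labial consonant /b/, so it assimilates in place to [m]. /bizosenbua/ → bizosembua.

bizosembua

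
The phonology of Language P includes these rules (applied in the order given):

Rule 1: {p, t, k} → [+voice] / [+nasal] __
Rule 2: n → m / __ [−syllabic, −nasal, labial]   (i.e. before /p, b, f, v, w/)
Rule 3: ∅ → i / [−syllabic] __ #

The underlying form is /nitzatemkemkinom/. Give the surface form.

nitzatemgemginomi

Rule 1 (post-nasal voicing): /k/ is a voiceless stop immediately after the nasal /m/, so it voices to [g]. /k/ is a voiceless stop immediately after the nasal /m/, so it voices to [g]. /nitzatemkemkinom/ → nitzatemgemginom.
Rule 2 (nasal place assimilation): no segment meets the environment; /nitzatemgemginom/ is unchanged.
Rule 3 (final i-epenthesis): the form ends in the consonant /m/, so [i] is inserted word-finally. /nitzatemgemginom/ → nitzatemgemginomi.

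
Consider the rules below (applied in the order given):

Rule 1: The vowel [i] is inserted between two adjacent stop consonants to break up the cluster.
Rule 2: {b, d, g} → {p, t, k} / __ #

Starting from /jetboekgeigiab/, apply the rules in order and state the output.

jetiboekigeigiap

Rule 1 (stop-cluster i-epenthesis): /t/ and /b/ form a stop–stop cluster, so [i] is inserted between them. /k/ and /g/ form a stop–stop cluster, so [i] is inserted between them. /jetboekgeigiab/ → jetiboekigeigiab.
Rule 2 (final devoicing): /b/ is a voiced stop in word-final position, so it devoices to [p]. /jetiboekigeigiab/ → jetiboekigeigiap.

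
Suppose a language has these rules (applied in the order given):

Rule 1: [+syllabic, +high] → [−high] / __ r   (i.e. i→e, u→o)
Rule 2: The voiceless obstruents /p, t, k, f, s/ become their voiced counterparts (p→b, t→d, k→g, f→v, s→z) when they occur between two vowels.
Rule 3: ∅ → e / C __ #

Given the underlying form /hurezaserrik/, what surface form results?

horezazerrike

Rule 1 (pre-rhotic lowering): /u/ is a high vowel immediately before /r/, so it lowers to [o]. /hurezaserrik/ → horezaserrik.
Rule 2 (intervocalic voicing): /s/ is a voiceless obstruent between vowels /a/ and /e/, so it voices to [z]. /horezaserrik/ → horezazerrik.
Rule 3 (final e-epenthesis): the form ends in the consonant /k/, so [e] is inserted word-finally. /horezazerrik/ → horezazerrike.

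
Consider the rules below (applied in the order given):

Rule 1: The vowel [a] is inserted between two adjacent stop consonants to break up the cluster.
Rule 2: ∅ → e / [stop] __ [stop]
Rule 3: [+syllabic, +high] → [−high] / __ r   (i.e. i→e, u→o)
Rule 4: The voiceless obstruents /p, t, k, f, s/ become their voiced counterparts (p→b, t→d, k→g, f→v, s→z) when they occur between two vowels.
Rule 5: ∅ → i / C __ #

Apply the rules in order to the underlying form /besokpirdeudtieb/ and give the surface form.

bezogaberdeudadiebi

Rule 1 (stop-cluster a-epenthesis): /k/ and /p/ form a stop–stop cluster, so [a] is inserted between them. /d/ and /t/ form a stop–stop cluster, so [a] is inserted between them. /besokpirdeudtieb/ → besokapirdeudatieb.
Rule 2 (stop-cluster e-epenthesis): no segment meets the environment; /besokapirdeudatieb/ is unchanged.
Rule 3 (pre-rhotic lowering): /i/ is a high vowel immediately before /r/, so it lowers to [e]. /besokapirdeudatieb/ → besokaperdeudatieb.
Rule 4 (intervocalic voicing): /s/ is a voiceless obstruent between vowels /e/ and /o/, so it voices to [z]. /k/ is a voiceless obstruent between vowels /o/ and /a/, so it voices to [g]. /p/ is a voiceless obstruent between vowels /a/ and /e/, so it voices to [b]. /t/ is a voiceless obstruent between vowels /a/ and /i/, so it voices to [d]. /besokaperdeudatieb/ → bezogaberdeudadieb.
Rule 5 (final i-epenthesis): the form ends in the consonant /b/, so [i] is inserted word-finally. /bezogaberdeudadieb/ → bezogaberdeudadiebi.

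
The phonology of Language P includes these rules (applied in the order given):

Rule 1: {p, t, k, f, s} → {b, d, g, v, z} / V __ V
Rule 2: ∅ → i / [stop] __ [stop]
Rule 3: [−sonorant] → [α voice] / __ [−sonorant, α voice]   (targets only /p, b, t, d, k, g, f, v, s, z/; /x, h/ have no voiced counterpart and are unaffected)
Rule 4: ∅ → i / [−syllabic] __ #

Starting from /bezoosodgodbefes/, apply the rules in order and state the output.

bezoozodigodibevesi

Rule 1 (intervocalic voicing): /s/ is a voiceless obstruent between vowels /o/ and /o/, so it voices to [z]. /f/ is a voiceless obstruent between vowels /e/ and /e/, so it voices to [v]. /bezoosodgodbefes/ → bezoozodgodbeves.
Rule 2 (stop-cluster i-epenthesis): /d/ and /g/ form a stop–stop cluster, so [i] is inserted between them. /d/ and /b/ form a stop–stop cluster, so [i] is inserted between them. /bezoozodgodbeves/ → bezoozodigodibeves.
Rule 3 (regressive voicing assimilation): no segment meets the environment; /bezoozodigodibeves/ is unchanged.
Rule 4 (final i-epenthesis): the form ends in the consonant /s/, so [i] is inserted word-finally. /bezoozodigodibeves/ → bezoozodigodibevesi.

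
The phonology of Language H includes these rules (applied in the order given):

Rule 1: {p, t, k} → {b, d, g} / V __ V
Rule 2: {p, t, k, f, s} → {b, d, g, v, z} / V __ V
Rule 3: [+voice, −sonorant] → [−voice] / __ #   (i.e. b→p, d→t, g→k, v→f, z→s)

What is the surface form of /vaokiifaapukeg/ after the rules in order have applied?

vaogiivaabugek

Rule 1 (intervocalic voicing): /k/ is a voiceless stop between vowels /o/ and /i/, so it voices to [g]. /p/ is a voiceless stop between vowels /a/ and /u/, so it voices to [b]. /k/ is a voiceless stop between vowels /u/ and /e/, so it voices to [g]. /vaokiifaapukeg/ → vaogiifaabugeg.
Rule 2 (intervocalic voicing): /f/ is a voiceless obstruent between vowels /i/ and /a/, so it voices to [v]. /vaogiifaabugeg/ → vaogiivaabugeg.
Rule 3 (final devoicing): /g/ is a voiced obstruent in word-final position, so it devoices to [k]. /vaogiivaabugeg/ → vaogiivaabugek.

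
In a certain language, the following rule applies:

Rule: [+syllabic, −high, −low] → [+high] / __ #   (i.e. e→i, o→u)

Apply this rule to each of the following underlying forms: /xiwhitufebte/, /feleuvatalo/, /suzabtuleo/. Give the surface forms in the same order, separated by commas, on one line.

xiwhitufebti, feleuvatalu, suzabtuleu

/xiwhitufebte/: /e/ is a mid vowel in word-final position, so it raises to [i]. → [xiwhitufebti].
/feleuvatalo/: /o/ is a mid vowel in word-final position, so it raises to [u]. → [feleuvatalu].
/suzabtuleo/: /o/ is a mid vowel in word-final position, so it raises to [u]. → [suzabtuleu].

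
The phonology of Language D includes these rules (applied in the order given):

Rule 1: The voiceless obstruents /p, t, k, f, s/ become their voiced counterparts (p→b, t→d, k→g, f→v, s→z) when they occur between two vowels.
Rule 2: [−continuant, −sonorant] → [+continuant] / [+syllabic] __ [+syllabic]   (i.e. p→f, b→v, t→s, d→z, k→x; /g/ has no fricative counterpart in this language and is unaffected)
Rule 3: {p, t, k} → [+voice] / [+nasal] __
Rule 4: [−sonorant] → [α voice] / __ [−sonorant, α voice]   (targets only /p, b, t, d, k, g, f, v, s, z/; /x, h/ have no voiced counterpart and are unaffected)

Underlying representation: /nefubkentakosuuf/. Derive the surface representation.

Rule 1 (intervocalic voicing): /f/ is a voiceless obstruent between vowels /e/ and /u/, so it voices to [v]. /k/ is a voiceless obstruent between vowels /a/ and /o/, so it voices to [g]. /s/ is a voiceless obstruent between vowels /o/ and /u/, so it voices to [z]. /nefubkentakosuuf/ → nevubkentagozuuf.
Rule 2 (intervocalic spirantization): no segment meets the environment; /nevubkentagozuuf/ is unchanged.
Rule 3 (post-nasal voicing): /t/ is a voiceless stop immediately after the nasal /n/, so it voices to [d]. /nevubkentagozuuf/ → nevubkendagozuuf.
Rule 4 (regressive voicing assimilation): /b/ precedes the voiceless obstruent /k/, so it devoices to [p] by assimilation. /nevubkendagozuuf/ → nevupkendagozuuf.

nevupkendagozuuf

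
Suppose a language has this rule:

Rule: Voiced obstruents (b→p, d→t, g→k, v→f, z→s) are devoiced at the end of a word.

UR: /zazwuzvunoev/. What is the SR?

/v/ is a voiced obstruent in word-final position, so it devoices to [f].
Surface form: [zazwuzvunoef].

zazwuzvunoef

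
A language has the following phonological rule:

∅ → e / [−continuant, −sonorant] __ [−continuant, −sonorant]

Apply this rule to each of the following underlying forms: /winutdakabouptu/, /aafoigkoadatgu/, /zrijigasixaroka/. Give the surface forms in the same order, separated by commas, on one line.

/winutdakabouptu/: /t/ and /d/ form a stop–stop cluster, so [e] is inserted between them. /p/ and /t/ form a stop–stop cluster, so [e] is inserted between them. → [winutedakaboupetu].
/aafoigkoadatgu/: /g/ and /k/ form a stop–stop cluster, so [e] is inserted between them. /t/ and /g/ form a stop–stop cluster, so [e] is inserted between them. → [aafoigekoadategu].
/zrijigasixaroka/: the rule's environment is not met; surfaces unchanged as [zrijigasixaroka].

winutedakaboupetu, aafoigekoadategu, zrijigasixaroka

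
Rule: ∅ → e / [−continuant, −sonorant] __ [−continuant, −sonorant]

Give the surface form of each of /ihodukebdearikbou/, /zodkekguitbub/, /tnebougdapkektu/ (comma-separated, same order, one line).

ihodukebedearikebou, zodekekeguitebub, tnebougedapekeketu

/ihodukebdearikbou/: /b/ and /d/ form a stop–stop cluster, so [e] is inserted between them. /k/ and /b/ form a stop–stop cluster, so [e] is inserted between them. → [ihodukebedearikebou].
/zodkekguitbub/: /d/ and /k/ form a stop–stop cluster, so [e] is inserted between them. /k/ and /g/ form a stop–stop cluster, so [e] is inserted between them. /t/ and /b/ form a stop–stop cluster, so [e] is inserted between them. → [zodekekeguitebub].
/tnebougdapkektu/: /g/ and /d/ form a stop–stop cluster, so [e] is inserted between them. /p/ and /k/ form a stop–stop cluster, so [e] is inserted between them. /k/ and /t/ form a stop–stop cluster, so [e] is inserted between them. → [tnebougedapekeketu].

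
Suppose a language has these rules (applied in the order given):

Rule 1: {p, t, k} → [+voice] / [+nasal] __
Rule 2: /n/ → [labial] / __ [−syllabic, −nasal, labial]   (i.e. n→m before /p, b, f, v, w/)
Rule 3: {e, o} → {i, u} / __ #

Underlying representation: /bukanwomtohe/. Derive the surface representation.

bukamwomdohi

Rule 1 (post-nasal voicing): /t/ is a voiceless stop immediately after the nasal /m/, so it voices to [d]. /bukanwomtohe/ → bukanwomdohe.
Rule 2 (nasal place assimilation): /n/ precedes the labial consonant /w/, so it assimilates in place to [m]. /bukanwomdohe/ → bukamwomdohe.
Rule 3 (final vowel raising): /e/ is a mid vowel in word-final position, so it raises to [i]. /bukamwomdohe/ → bukamwomdohi.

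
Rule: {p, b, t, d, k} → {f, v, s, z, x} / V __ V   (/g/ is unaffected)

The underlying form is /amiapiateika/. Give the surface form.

/p/ is a stop between vowels /a/ and /i/, so it spirantizes to the fricative [f].
/t/ is a stop between vowels /a/ and /e/, so it spirantizes to the fricative [s].
/k/ is a stop between vowels /i/ and /a/, so it spirantizes to the fricative [x].
Surface form: [amiafiaseixa].

amiafiaseixa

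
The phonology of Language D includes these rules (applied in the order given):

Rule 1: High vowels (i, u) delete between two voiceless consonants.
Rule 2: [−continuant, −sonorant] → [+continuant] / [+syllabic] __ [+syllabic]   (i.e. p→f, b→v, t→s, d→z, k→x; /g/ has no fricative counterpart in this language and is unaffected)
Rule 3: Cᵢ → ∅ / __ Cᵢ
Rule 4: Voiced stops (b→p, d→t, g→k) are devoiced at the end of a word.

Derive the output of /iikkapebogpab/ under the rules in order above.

iikafevogpap

Rule 1 (high vowel syncope): no segment meets the environment; /iikkapebogpab/ is unchanged.
Rule 2 (intervocalic spirantization): /p/ is a stop between vowels /a/ and /e/, so it spirantizes to the fricative [f]. /b/ is a stop between vowels /e/ and /o/, so it spirantizes to the fricative [v]. /iikkapebogpab/ → iikkafevogpab.
Rule 3 (degemination): /kk/ is a geminate; the first /k/ deletes. /iikkafevogpab/ → iikafevogpab.
Rule 4 (final devoicing): /b/ is a voiced stop in word-final position, so it devoices to [p]. /iikafevogpab/ → iikafevogpap.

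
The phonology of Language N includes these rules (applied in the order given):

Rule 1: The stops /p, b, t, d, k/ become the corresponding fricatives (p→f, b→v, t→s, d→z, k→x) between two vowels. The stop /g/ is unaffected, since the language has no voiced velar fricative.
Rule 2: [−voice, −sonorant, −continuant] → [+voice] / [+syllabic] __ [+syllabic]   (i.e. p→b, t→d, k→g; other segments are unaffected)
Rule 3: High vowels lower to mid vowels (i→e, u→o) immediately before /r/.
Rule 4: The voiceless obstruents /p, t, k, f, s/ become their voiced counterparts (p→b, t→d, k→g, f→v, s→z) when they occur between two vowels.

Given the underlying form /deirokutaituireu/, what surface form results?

deeroxuzaizuereu

Rule 1 (intervocalic spirantization): /k/ is a stop between vowels /o/ and /u/, so it spirantizes to the fricative [x]. /t/ is a stop between vowels /u/ and /a/, so it spirantizes to the fricative [s]. /t/ is a stop between vowels /i/ and /u/, so it spirantizes to the fricative [s]. /deirokutaituireu/ → deiroxusaisuireu.
Rule 2 (intervocalic voicing): no segment meets the environment; /deiroxusaisuireu/ is unchanged.
Rule 3 (pre-rhotic lowering): /i/ is a high vowel immediately before /r/, so it lowers to [e]. /i/ is a high vowel immediately before /r/, so it lowers to [e]. /deiroxusaisuireu/ → deeroxusaisuereu.
Rule 4 (intervocalic voicing): /s/ is a voiceless obstruent between vowels /u/ and /a/, so it voices to [z]. /s/ is a voiceless obstruent between vowels /i/ and /u/, so it voices to [z]. /deeroxusaisuereu/ → deeroxuzaizuereu.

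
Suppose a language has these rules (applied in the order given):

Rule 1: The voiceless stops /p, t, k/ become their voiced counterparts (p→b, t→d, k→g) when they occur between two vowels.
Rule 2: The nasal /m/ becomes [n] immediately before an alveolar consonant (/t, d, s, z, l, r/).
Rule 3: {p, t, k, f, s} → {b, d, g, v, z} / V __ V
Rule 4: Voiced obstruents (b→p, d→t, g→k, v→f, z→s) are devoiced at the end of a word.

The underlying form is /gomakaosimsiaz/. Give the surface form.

Rule 1 (intervocalic voicing): /k/ is a voiceless stop between vowels /a/ and /a/, so it voices to [g]. /gomakaosimsiaz/ → gomagaosimsiaz.
Rule 2 (nasal place assimilation): /m/ precedes the alveolar consonant /s/, so it assimilates in place to [n]. /gomagaosimsiaz/ → gomagaosinsiaz.
Rule 3 (intervocalic voicing): /s/ is a voiceless obstruent between vowels /o/ and /i/, so it voices to [z]. /gomagaosinsiaz/ → gomagaozinsiaz.
Rule 4 (final devoicing): /z/ is a voiced obstruent in word-final position, so it devoices to [s]. /gomagaozinsiaz/ → gomagaozinsias.

gomagaozinsias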